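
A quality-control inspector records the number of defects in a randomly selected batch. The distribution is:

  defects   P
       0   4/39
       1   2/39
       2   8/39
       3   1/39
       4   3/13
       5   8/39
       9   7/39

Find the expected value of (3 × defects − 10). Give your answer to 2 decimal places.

2.31

E[3x-10] = (4/39)·(-10) + (2/39)·(-7) + (8/39)·(-4) + (1/39)·(-1) + (3/13)·2 + (8/39)·5 + (7/39)·17
     = 30/13 ≈ 2.31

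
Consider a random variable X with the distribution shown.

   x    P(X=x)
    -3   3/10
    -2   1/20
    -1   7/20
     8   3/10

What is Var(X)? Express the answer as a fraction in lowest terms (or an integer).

8539/400

E[X] = (3/10)·(-3) + (1/20)·(-2) + (7/20)·(-1) + (3/10)·8 = 21/20
E[X²] = (3/10)·9 + (1/20)·4 + (7/20)·1 + (3/10)·64 = 449/20
Var(X) = 449/20 − (21/20)² = 8539/400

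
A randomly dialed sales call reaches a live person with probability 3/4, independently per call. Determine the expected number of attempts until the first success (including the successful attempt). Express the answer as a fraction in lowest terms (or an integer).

4/3

For a geometric distribution, E[trials] = 1/p = 1/(3/4) = 4/3.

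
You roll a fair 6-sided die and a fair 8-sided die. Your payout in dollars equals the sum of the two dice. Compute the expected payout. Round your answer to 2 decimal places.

$8.00

Distribution of the sum of the two dice: 2 w.p. 1/48, 3 w.p. 1/24, 4 w.p. 1/16, 5 w.p. 1/12, 6 w.p. 5/48, 7 w.p. 1/8, …
E[payout] = (1/48)·2 + (1/24)·3 + (1/16)·4 + (1/12)·5 + (5/48)·6 + (1/8)·7 + (1/8)·8 + (1/8)·9 + (5/48)·10 + (1/12)·11 + (1/16)·12 + (1/24)·13 + (1/48)·14 = 8
≈ $8.00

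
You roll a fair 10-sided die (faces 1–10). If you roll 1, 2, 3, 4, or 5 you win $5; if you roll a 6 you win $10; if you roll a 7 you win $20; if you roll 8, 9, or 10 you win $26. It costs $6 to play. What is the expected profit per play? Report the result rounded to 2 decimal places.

$7.30

E[payout] = (1/2)·5 + (1/10)·10 + (1/10)·20 + (3/10)·26 = 133/10
Expected profit = 133/10 − 6 = 73/10 ≈ $7.30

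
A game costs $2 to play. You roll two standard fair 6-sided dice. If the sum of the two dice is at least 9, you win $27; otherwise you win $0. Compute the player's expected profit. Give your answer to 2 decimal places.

$5.50

E[payout] = (13/18)·0 + (5/18)·27 = 15/2
Expected profit = 15/2 − 2 = 11/2 ≈ $5.50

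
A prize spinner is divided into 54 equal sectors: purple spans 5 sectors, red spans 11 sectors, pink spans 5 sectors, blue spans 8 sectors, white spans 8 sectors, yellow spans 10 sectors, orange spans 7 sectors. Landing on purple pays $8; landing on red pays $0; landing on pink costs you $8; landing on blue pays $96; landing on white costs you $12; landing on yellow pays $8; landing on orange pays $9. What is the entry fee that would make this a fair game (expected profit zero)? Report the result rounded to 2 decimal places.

$15.09

E[payout] = (5/54)·8 + (11/54)·0 + (5/54)·(-8) + (8/54)·96 + (8/54)·(-12) + (10/54)·8 + (7/54)·9 = 815/54
Fair fee = E[payout] = 815/54 ≈ $15.09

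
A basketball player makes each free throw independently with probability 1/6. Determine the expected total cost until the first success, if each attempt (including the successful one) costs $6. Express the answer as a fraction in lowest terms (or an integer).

E[#attempts] = 1/p = 6; E[cost] = 6·6 = 36.

$36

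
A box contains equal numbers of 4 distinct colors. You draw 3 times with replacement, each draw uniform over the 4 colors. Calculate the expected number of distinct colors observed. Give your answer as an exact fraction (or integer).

37/16

Let Xⱼ=1 if type j appears at least once. P(Xⱼ=1) = 1 − ((4−1)/4)^3 = 37/64.
E[#distinct] = 4·37/64 = 37/16.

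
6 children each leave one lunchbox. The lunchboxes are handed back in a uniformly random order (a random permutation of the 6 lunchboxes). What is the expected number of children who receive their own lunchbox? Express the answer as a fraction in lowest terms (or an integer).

1

Let Xᵢ = 1 if person i gets their own lunchbox. For each i, P(Xᵢ=1) = 1/6.
By linearity of expectation, E[X₁+…+X_6] = 6·(1/6) = 1.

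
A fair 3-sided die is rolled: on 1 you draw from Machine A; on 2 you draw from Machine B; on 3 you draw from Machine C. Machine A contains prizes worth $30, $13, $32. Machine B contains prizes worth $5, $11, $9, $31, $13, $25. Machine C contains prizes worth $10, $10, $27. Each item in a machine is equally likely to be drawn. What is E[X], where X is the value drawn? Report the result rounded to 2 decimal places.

$18.78

E[X | Machine A] = (30 + 13 + 32)/3 = 25
E[X | Machine B] = (5 + 11 + 9 + 31 + 13 + 25)/6 = 47/3
E[X | Machine C] = (10 + 10 + 27)/3 = 47/3
E[X] = (1/3)·25 + (1/3)·47/3 + (1/3)·47/3 = 169/9 ≈ 18.78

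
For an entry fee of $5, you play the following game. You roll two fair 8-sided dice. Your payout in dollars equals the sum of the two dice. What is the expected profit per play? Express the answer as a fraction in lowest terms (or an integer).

Distribution of the sum of the two dice: 2 w.p. 1/64, 3 w.p. 1/32, 4 w.p. 3/64, 5 w.p. 1/16, 6 w.p. 5/64, 7 w.p. 3/32, …
E[payout] = (1/64)·2 + (1/32)·3 + (3/64)·4 + (1/16)·5 + (5/64)·6 + (3/32)·7 + (7/64)·8 + (1/8)·9 + (7/64)·10 + (3/32)·11 + (5/64)·12 + (1/16)·13 + (3/64)·14 + (1/32)·15 + (1/64)·16 = 9
Expected profit = 9 − 5 = 4

$4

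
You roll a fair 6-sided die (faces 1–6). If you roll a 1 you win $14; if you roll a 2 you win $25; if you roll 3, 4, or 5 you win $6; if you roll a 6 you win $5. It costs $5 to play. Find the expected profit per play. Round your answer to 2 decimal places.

E[payout] = (1/6)·5 + (1/2)·6 + (1/6)·14 + (1/6)·25 = 31/3
Expected profit = 31/3 − 5 = 16/3 ≈ $5.33

$5.33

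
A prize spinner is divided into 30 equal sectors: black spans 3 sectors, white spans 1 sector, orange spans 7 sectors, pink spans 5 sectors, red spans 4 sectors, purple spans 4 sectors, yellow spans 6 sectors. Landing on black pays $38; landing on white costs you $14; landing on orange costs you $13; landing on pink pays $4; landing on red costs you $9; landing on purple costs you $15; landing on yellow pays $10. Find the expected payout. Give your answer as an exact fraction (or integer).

E[payout] = (3/30)·38 + (1/30)·(-14) + (7/30)·(-13) + (5/30)·4 + (4/30)·(-9) + (4/30)·(-15) + (6/30)·10 = -7/30

-7/30 dollars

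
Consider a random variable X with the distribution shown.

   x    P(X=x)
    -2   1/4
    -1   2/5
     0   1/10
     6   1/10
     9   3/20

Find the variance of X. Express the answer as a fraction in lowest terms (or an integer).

6419/400

E[X] = (1/4)·(-2) + (2/5)·(-1) + (1/10)·0 + (1/10)·6 + (3/20)·9 = 21/20
E[X²] = (1/4)·4 + (2/5)·1 + (1/10)·0 + (1/10)·36 + (3/20)·81 = 343/20
Var(X) = 343/20 − (21/20)² = 6419/400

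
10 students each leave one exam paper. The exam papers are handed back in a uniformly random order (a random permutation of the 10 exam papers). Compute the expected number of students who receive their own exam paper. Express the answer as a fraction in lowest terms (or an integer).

1

Let Xᵢ = 1 if person i gets their own exam paper. For each i, P(Xᵢ=1) = 1/10.
By linearity of expectation, E[X₁+…+X_10] = 10·(1/10) = 1.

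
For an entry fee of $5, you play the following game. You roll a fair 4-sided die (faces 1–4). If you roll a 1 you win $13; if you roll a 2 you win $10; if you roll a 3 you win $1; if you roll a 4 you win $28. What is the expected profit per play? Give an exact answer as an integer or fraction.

$8

E[payout] = (1/4)·1 + (1/4)·10 + (1/4)·13 + (1/4)·28 = 13
Expected profit = 13 − 5 = 8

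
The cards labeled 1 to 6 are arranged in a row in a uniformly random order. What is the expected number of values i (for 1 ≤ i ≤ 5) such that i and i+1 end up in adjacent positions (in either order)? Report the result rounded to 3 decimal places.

1.667

For each i ∈ {1,…,5}, let Xᵢ = 1 if i and i+1 are adjacent. P(Xᵢ=1) = 2·(6−1)!/6! = 2/6.
By linearity, E[ΣXᵢ] = (5)·(2/6) = 5/3.
≈ 1.667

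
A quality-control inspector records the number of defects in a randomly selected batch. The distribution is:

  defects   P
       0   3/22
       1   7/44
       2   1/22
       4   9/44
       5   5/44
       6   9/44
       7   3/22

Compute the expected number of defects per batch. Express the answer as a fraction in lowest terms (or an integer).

E[X] = (3/22)·0 + (7/44)·1 + (1/22)·2 + (9/44)·4 + (5/44)·5 + (9/44)·6 + (3/22)·7
     = 42/11

42/11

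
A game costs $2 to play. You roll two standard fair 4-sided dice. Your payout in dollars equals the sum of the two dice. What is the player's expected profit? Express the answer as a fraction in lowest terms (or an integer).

Distribution of the sum of the two dice: 2 w.p. 1/16, 3 w.p. 1/8, 4 w.p. 3/16, 5 w.p. 1/4, 6 w.p. 3/16, 7 w.p. 1/8, …
E[payout] = (1/16)·2 + (1/8)·3 + (3/16)·4 + (1/4)·5 + (3/16)·6 + (1/8)·7 + (1/16)·8 = 5
Expected profit = 5 − 2 = 3

$3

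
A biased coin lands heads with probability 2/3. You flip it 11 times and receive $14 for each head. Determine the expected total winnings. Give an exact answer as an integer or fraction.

E[#heads] = 11·2/3 = 22/3 (linearity over flips).
E[winnings] = 14·22/3 = 308/3.

308/3 dollars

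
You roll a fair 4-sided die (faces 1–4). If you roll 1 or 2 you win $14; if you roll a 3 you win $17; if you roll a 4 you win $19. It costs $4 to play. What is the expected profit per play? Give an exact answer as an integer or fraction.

E[payout] = (1/2)·14 + (1/4)·17 + (1/4)·19 = 16
Expected profit = 16 − 4 = 12

$12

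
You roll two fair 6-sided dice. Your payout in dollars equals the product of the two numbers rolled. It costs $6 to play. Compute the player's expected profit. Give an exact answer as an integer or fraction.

Distribution of the product of the two numbers rolled: 1 w.p. 1/36, 2 w.p. 1/18, 3 w.p. 1/18, 4 w.p. 1/12, 5 w.p. 1/18, 6 w.p. 1/9, …
E[payout] = (1/36)·1 + (1/18)·2 + (1/18)·3 + (1/12)·4 + (1/18)·5 + (1/9)·6 + (1/18)·8 + (1/36)·9 + (1/18)·10 + (1/9)·12 + (1/18)·15 + (1/36)·16 + (1/18)·18 + (1/18)·20 + (1/18)·24 + (1/36)·25 + (1/18)·30 + (1/36)·36 = 49/4
Expected profit = 49/4 − 6 = 25/4

25/4 dollars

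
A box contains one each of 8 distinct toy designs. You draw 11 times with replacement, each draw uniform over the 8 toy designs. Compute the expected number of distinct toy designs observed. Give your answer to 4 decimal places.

6.1585

Let Xⱼ=1 if type j appears at least once. P(Xⱼ=1) = 1 − ((8−1)/8)^11 = 6612607849/8589934592.
E[#distinct] = 8·6612607849/8589934592 = 6612607849/1073741824.
≈ 6.1585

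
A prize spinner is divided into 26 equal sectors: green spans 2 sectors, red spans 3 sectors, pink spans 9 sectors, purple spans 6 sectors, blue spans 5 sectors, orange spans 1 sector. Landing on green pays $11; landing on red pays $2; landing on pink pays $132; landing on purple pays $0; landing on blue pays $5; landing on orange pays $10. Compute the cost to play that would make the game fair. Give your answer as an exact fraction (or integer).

E[payout] = (2/26)·11 + (3/26)·2 + (9/26)·132 + (6/26)·0 + (5/26)·5 + (1/26)·10 = 1251/26
Fair fee = E[payout] = 1251/26

1251/26 dollars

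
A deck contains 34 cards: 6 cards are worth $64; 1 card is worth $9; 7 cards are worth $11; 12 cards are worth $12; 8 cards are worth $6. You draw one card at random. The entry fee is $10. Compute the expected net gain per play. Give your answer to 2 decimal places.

$9.47

E[payout] = (6/34)·64 + (1/34)·9 + (7/34)·11 + (12/34)·12 + (8/34)·6 = 331/17
Expected profit = 331/17 − 10 = 161/17 ≈ $9.47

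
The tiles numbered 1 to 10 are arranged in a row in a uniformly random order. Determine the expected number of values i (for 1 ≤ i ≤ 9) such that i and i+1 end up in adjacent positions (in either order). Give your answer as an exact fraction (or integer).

9/5

For each i ∈ {1,…,9}, let Xᵢ = 1 if i and i+1 are adjacent. P(Xᵢ=1) = 2·(10−1)!/10! = 2/10.
By linearity, E[ΣXᵢ] = (9)·(2/10) = 9/5.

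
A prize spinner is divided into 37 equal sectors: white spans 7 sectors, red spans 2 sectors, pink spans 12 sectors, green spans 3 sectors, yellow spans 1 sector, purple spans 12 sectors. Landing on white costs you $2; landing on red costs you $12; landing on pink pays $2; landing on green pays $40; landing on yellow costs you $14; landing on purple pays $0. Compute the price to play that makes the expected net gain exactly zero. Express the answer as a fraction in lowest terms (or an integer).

E[payout] = (7/37)·(-2) + (2/37)·(-12) + (12/37)·2 + (3/37)·40 + (1/37)·(-14) + (12/37)·0 = 92/37
Fair fee = E[payout] = 92/37

92/37 dollars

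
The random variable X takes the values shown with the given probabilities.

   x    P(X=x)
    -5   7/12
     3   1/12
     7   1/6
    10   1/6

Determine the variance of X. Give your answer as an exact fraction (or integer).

E[X] = (7/12)·(-5) + (1/12)·3 + (1/6)·7 + (1/6)·10 = 1/6
E[X²] = (7/12)·25 + (1/12)·9 + (1/6)·49 + (1/6)·100 = 241/6
Var(X) = 241/6 − (1/6)² = 1445/36

1445/36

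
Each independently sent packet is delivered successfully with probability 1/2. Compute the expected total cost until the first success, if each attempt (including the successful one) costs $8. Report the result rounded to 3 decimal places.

$16.000

E[#attempts] = 1/p = 2; E[cost] = 8·2 = 16.
≈ 16.000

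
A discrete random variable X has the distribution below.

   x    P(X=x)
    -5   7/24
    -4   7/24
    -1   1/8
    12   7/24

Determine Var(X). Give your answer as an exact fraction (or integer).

E[X] = (7/24)·(-5) + (7/24)·(-4) + (1/8)·(-1) + (7/24)·12 = 3/4
E[X²] = (7/24)·25 + (7/24)·16 + (1/8)·1 + (7/24)·144 = 649/12
Var(X) = 649/12 − (3/4)² = 2569/48

2569/48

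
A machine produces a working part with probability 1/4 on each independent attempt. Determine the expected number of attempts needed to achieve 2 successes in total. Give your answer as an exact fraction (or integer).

8

By linearity (sum of 2 independent geometric waits), E[trials] = 2/p = 2/(1/4) = 8.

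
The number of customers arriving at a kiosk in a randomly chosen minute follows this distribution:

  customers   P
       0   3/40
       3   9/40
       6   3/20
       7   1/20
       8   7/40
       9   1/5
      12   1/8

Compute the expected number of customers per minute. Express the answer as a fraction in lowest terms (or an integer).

E[X] = (3/40)·0 + (9/40)·3 + (3/20)·6 + (1/20)·7 + (7/40)·8 + (1/5)·9 + (1/8)·12
     = 53/8

53/8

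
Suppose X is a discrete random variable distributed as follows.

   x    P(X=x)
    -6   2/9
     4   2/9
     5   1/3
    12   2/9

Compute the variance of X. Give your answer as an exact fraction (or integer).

E[X] = (2/9)·(-6) + (2/9)·4 + (1/3)·5 + (2/9)·12 = 35/9
E[X²] = (2/9)·36 + (2/9)·16 + (1/3)·25 + (2/9)·144 = 467/9
Var(X) = 467/9 − (35/9)² = 2978/81

2978/81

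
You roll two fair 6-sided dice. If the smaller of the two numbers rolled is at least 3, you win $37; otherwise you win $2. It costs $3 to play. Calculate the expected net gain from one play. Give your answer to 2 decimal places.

$14.56

E[payout] = (5/9)·2 + (4/9)·37 = 158/9
Expected profit = 158/9 − 3 = 131/9 ≈ $14.56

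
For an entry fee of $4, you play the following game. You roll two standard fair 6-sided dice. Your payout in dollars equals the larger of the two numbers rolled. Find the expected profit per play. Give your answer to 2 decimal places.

$0.47

Distribution of the larger of the two numbers rolled: 1 w.p. 1/36, 2 w.p. 1/12, 3 w.p. 5/36, 4 w.p. 7/36, 5 w.p. 1/4, 6 w.p. 11/36
E[payout] = (1/36)·1 + (1/12)·2 + (5/36)·3 + (7/36)·4 + (1/4)·5 + (11/36)·6 = 161/36
Expected profit = 161/36 − 4 = 17/36 ≈ $0.47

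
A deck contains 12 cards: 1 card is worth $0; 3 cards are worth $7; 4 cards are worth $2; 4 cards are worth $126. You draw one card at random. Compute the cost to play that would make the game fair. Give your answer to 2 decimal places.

$44.42

E[payout] = (1/12)·0 + (3/12)·7 + (4/12)·2 + (4/12)·126 = 533/12
Fair fee = E[payout] = 533/12 ≈ $44.42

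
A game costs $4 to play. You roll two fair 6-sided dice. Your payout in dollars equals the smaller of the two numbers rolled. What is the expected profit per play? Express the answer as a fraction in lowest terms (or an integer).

Distribution of the smaller of the two numbers rolled: 1 w.p. 11/36, 2 w.p. 1/4, 3 w.p. 7/36, 4 w.p. 5/36, 5 w.p. 1/12, 6 w.p. 1/36
E[payout] = (11/36)·1 + (1/4)·2 + (7/36)·3 + (5/36)·4 + (1/12)·5 + (1/36)·6 = 91/36
Expected profit = 91/36 − 4 = -53/36

-53/36 dollars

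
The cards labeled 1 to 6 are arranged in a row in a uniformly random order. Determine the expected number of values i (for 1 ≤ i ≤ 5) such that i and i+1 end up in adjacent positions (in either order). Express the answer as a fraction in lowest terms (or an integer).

For each i ∈ {1,…,5}, let Xᵢ = 1 if i and i+1 are adjacent. P(Xᵢ=1) = 2·(6−1)!/6! = 2/6.
By linearity, E[ΣXᵢ] = (5)·(2/6) = 5/3.

5/3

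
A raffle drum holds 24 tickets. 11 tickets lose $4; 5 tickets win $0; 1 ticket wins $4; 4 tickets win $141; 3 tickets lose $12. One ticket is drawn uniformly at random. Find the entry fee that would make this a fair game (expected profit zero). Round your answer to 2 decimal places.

$20.33

E[payout] = (11/24)·(-4) + (5/24)·0 + (1/24)·4 + (4/24)·141 + (3/24)·(-12) = 61/3
Fair fee = E[payout] = 61/3 ≈ $20.33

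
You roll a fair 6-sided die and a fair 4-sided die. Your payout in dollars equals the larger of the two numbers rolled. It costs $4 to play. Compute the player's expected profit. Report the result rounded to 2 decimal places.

Distribution of the larger of the two numbers rolled: 1 w.p. 1/24, 2 w.p. 1/8, 3 w.p. 5/24, 4 w.p. 7/24, 5 w.p. 1/6, 6 w.p. 1/6
E[payout] = (1/24)·1 + (1/8)·2 + (5/24)·3 + (7/24)·4 + (1/6)·5 + (1/6)·6 = 47/12
Expected profit = 47/12 − 4 = -1/12 ≈ -$0.08

-$0.08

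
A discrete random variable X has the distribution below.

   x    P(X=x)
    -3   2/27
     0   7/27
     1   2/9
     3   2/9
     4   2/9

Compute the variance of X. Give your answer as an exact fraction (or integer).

326/81

E[X] = (2/27)·(-3) + (7/27)·0 + (2/9)·1 + (2/9)·3 + (2/9)·4 = 14/9
E[X²] = (2/27)·9 + (7/27)·0 + (2/9)·1 + (2/9)·9 + (2/9)·16 = 58/9
Var(X) = 58/9 − (14/9)² = 326/81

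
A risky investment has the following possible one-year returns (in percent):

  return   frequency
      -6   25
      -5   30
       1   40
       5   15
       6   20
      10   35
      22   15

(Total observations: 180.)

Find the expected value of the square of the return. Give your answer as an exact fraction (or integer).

301/4

Total = 180, so P(return=-6) = 25/180, etc.
E[X²] = (5/36)·36 + (1/6)·25 + (2/9)·1 + (1/12)·25 + (1/9)·36 + (7/36)·100 + (1/12)·484
     = 301/4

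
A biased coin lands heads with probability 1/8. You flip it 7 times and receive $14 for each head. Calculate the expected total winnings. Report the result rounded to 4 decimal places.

$12.2500

E[#heads] = 7·1/8 = 7/8 (linearity over flips).
E[winnings] = 14·7/8 = 49/4.
≈ 12.2500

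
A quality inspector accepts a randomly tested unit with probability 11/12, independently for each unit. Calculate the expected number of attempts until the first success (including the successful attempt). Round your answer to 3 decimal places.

For a geometric distribution, E[trials] = 1/p = 1/(11/12) = 12/11.
≈ 1.091

1.091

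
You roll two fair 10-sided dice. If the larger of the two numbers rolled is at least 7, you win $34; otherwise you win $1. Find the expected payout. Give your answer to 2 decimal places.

$22.12

E[payout] = (9/25)·1 + (16/25)·34 = 553/25
≈ $22.12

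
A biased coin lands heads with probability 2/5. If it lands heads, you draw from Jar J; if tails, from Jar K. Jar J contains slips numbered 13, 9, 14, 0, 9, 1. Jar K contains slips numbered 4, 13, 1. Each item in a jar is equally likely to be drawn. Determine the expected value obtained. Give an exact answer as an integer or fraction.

E[X | Jar J] = (13 + 9 + 14 + 0 + 9 + 1)/6 = 23/3
E[X | Jar K] = (4 + 13 + 1)/3 = 6
E[X] = (2/5)·23/3 + (3/5)·6 = 20/3

20/3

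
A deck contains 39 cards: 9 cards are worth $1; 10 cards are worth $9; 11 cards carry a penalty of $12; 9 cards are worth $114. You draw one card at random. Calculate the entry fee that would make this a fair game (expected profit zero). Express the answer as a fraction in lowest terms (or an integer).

E[payout] = (9/39)·1 + (10/39)·9 + (11/39)·(-12) + (9/39)·114 = 331/13
Fair fee = E[payout] = 331/13

331/13 dollars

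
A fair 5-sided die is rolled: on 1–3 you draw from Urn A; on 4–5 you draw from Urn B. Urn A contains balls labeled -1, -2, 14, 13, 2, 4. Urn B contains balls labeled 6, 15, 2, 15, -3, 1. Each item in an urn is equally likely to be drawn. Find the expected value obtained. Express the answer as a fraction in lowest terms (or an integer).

E[X | Urn A] = (-1 − 2 + 14 + 13 + 2 + 4)/6 = 5
E[X | Urn B] = (6 + 15 + 2 + 15 − 3 + 1)/6 = 6
E[X] = (3/5)·5 + (2/5)·6 = 27/5

27/5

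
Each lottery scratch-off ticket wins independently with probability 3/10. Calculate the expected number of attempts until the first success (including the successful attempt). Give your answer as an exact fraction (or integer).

For a geometric distribution, E[trials] = 1/p = 1/(3/10) = 10/3.

10/3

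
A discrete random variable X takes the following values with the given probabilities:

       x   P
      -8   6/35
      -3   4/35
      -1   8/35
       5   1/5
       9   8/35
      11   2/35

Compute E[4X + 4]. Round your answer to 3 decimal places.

E[4x+4] = (6/35)·(-28) + (4/35)·(-8) + (8/35)·0 + (1/5)·24 + (8/35)·40 + (2/35)·48
     = 384/35 ≈ 10.971

10.971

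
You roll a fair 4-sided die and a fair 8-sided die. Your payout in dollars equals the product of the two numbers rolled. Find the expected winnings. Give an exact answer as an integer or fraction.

Distribution of the product of the two numbers rolled: 1 w.p. 1/32, 2 w.p. 1/16, 3 w.p. 1/16, 4 w.p. 3/32, 5 w.p. 1/32, 6 w.p. 3/32, …
E[payout] = (1/32)·1 + (1/16)·2 + (1/16)·3 + (3/32)·4 + (1/32)·5 + (3/32)·6 + (1/32)·7 + (3/32)·8 + (1/32)·9 + (1/32)·10 + (3/32)·12 + (1/32)·14 + (1/32)·15 + (1/16)·16 + (1/32)·18 + (1/32)·20 + (1/32)·21 + (1/16)·24 + (1/32)·28 + (1/32)·32 = 45/4

45/4 dollars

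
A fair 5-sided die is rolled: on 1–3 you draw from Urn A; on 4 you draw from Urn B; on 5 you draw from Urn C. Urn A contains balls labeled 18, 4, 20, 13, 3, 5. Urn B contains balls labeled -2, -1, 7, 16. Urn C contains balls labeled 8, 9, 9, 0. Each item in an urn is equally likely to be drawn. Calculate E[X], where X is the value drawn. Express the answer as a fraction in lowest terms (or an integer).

43/5

E[X | Urn A] = (18 + 4 + 20 + 13 + 3 + 5)/6 = 21/2
E[X | Urn B] = (-2 − 1 + 7 + 16)/4 = 5
E[X | Urn C] = (8 + 9 + 9 + 0)/4 = 13/2
E[X] = (3/5)·21/2 + (1/5)·5 + (1/5)·13/2 = 43/5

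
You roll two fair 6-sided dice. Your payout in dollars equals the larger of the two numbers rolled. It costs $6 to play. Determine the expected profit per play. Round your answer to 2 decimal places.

Distribution of the larger of the two numbers rolled: 1 w.p. 1/36, 2 w.p. 1/12, 3 w.p. 5/36, 4 w.p. 7/36, 5 w.p. 1/4, 6 w.p. 11/36
E[payout] = (1/36)·1 + (1/12)·2 + (5/36)·3 + (7/36)·4 + (1/4)·5 + (11/36)·6 = 161/36
Expected profit = 161/36 − 6 = -55/36 ≈ -$1.53

-$1.53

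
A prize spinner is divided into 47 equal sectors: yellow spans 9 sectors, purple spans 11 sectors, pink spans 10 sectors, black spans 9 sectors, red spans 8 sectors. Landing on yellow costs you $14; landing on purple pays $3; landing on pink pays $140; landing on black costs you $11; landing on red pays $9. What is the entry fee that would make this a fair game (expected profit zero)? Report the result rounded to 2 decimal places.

E[payout] = (9/47)·(-14) + (11/47)·3 + (10/47)·140 + (9/47)·(-11) + (8/47)·9 = 1280/47
Fair fee = E[payout] = 1280/47 ≈ $27.23

$27.23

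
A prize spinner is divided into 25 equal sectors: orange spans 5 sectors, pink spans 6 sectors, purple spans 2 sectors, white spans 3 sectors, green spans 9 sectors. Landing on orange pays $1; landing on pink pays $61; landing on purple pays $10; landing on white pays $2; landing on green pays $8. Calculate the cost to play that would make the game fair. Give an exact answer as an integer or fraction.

E[payout] = (5/25)·1 + (6/25)·61 + (2/25)·10 + (3/25)·2 + (9/25)·8 = 469/25
Fair fee = E[payout] = 469/25

469/25 dollars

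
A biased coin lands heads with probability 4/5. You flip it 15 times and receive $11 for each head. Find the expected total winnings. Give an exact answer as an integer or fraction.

$132

E[#heads] = 15·4/5 = 12 (linearity over flips).
E[winnings] = 11·12 = 132.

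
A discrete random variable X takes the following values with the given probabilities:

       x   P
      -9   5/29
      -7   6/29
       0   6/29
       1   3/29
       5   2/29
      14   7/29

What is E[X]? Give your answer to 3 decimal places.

0.828

E[X] = (5/29)·(-9) + (6/29)·(-7) + (6/29)·0 + (3/29)·1 + (2/29)·5 + (7/29)·14
     = 24/29 ≈ 0.828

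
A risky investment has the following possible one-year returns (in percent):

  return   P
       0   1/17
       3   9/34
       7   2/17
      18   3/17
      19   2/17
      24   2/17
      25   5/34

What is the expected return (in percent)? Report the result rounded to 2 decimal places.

13.53

E[X] = (1/17)·0 + (9/34)·3 + (2/17)·7 + (3/17)·18 + (2/17)·19 + (2/17)·24 + (5/34)·25
     = 230/17 ≈ 13.53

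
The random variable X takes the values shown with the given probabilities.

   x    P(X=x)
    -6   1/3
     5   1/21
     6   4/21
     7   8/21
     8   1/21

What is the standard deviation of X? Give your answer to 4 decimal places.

5.9887

E[X] = 17/7, E[X²] = 877/21
Var(X) = E[X²] − (E[X])² = 877/21 − 289/49 = 5272/147
SD(X) = √(5272/147) ≈ 5.9887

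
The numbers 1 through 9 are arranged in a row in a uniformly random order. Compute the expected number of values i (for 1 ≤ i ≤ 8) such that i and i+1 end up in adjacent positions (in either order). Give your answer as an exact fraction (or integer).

For each i ∈ {1,…,8}, let Xᵢ = 1 if i and i+1 are adjacent. P(Xᵢ=1) = 2·(9−1)!/9! = 2/9.
By linearity, E[ΣXᵢ] = (8)·(2/9) = 16/9.

16/9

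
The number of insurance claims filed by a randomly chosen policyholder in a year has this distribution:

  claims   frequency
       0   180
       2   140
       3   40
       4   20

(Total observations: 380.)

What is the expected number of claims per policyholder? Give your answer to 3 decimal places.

1.263

Total = 380, so P(claims=0) = 180/380, etc.
E[X] = (9/19)·0 + (7/19)·2 + (2/19)·3 + (1/19)·4
     = 24/19 ≈ 1.263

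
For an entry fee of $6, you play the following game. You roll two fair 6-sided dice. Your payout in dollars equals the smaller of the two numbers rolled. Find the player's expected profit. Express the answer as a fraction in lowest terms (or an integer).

-125/36 dollars

Distribution of the smaller of the two numbers rolled: 1 w.p. 11/36, 2 w.p. 1/4, 3 w.p. 7/36, 4 w.p. 5/36, 5 w.p. 1/12, 6 w.p. 1/36
E[payout] = (11/36)·1 + (1/4)·2 + (7/36)·3 + (5/36)·4 + (1/12)·5 + (1/36)·6 = 91/36
Expected profit = 91/36 − 6 = -125/36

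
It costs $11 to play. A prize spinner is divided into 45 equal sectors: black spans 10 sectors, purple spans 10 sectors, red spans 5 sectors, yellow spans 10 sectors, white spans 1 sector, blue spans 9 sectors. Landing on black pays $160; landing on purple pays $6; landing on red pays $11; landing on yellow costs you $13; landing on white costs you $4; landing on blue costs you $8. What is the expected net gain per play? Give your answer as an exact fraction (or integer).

338/15 dollars

E[payout] = (10/45)·160 + (10/45)·6 + (5/45)·11 + (10/45)·(-13) + (1/45)·(-4) + (9/45)·(-8) = 503/15
Expected profit = 503/15 − 11 = 338/15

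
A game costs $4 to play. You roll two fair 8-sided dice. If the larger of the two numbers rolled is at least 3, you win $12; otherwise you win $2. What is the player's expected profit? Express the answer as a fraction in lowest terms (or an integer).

E[payout] = (1/16)·2 + (15/16)·12 = 91/8
Expected profit = 91/8 − 4 = 59/8

59/8 dollars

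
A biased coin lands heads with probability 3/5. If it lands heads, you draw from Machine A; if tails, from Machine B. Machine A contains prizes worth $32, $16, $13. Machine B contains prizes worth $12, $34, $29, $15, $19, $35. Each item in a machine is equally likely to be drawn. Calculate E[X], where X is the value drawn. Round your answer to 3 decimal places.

$21.800

E[X | Machine A] = (32 + 16 + 13)/3 = 61/3
E[X | Machine B] = (12 + 34 + 29 + 15 + 19 + 35)/6 = 24
E[X] = (3/5)·61/3 + (2/5)·24 = 109/5 ≈ 21.800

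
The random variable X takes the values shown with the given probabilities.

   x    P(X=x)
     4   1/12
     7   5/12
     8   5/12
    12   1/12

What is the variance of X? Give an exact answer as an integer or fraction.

E[X] = (1/12)·4 + (5/12)·7 + (5/12)·8 + (1/12)·12 = 91/12
E[X²] = (1/12)·16 + (5/12)·49 + (5/12)·64 + (1/12)·144 = 725/12
Var(X) = 725/12 − (91/12)² = 419/144

419/144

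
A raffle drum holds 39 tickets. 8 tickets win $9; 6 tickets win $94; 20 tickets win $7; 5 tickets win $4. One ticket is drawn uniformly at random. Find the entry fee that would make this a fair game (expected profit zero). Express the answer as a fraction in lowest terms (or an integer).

796/39 dollars

E[payout] = (8/39)·9 + (6/39)·94 + (20/39)·7 + (5/39)·4 = 796/39
Fair fee = E[payout] = 796/39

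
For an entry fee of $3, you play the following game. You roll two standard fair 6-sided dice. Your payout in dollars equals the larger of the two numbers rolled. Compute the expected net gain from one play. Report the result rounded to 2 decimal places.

$1.47

Distribution of the larger of the two numbers rolled: 1 w.p. 1/36, 2 w.p. 1/12, 3 w.p. 5/36, 4 w.p. 7/36, 5 w.p. 1/4, 6 w.p. 11/36
E[payout] = (1/36)·1 + (1/12)·2 + (5/36)·3 + (7/36)·4 + (1/4)·5 + (11/36)·6 = 161/36
Expected profit = 161/36 − 3 = 53/36 ≈ $1.47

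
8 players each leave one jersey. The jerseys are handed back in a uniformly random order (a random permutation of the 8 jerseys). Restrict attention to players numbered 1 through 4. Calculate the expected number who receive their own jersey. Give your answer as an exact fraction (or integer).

1/2

Let Xᵢ = 1 if person i gets their own jersey. For each i, P(Xᵢ=1) = 1/8.
By linearity of expectation, E[X₁+…+X_4] = 4·(1/8) = 1/2.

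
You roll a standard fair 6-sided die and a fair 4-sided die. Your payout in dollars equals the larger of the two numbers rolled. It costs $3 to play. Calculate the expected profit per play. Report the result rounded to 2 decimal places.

Distribution of the larger of the two numbers rolled: 1 w.p. 1/24, 2 w.p. 1/8, 3 w.p. 5/24, 4 w.p. 7/24, 5 w.p. 1/6, 6 w.p. 1/6
E[payout] = (1/24)·1 + (1/8)·2 + (5/24)·3 + (7/24)·4 + (1/6)·5 + (1/6)·6 = 47/12
Expected profit = 47/12 − 3 = 11/12 ≈ $0.92

$0.92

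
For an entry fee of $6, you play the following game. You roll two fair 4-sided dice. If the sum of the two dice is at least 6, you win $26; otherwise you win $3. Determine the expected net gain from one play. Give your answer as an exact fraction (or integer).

E[payout] = (5/8)·3 + (3/8)·26 = 93/8
Expected profit = 93/8 − 6 = 45/8

45/8 dollars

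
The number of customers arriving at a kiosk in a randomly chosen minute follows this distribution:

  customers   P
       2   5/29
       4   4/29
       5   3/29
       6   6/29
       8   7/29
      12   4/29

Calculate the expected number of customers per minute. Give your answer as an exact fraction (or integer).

181/29

E[X] = (5/29)·2 + (4/29)·4 + (3/29)·5 + (6/29)·6 + (7/29)·8 + (4/29)·12
     = 181/29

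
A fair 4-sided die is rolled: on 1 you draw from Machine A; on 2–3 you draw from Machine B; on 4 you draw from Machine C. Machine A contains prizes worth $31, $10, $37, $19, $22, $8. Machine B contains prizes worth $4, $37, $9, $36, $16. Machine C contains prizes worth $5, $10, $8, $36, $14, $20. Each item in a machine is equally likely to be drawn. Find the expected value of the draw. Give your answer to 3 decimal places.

$19.367

E[X | Machine A] = (31 + 10 + 37 + 19 + 22 + 8)/6 = 127/6
E[X | Machine B] = (4 + 37 + 9 + 36 + 16)/5 = 102/5
E[X | Machine C] = (5 + 10 + 8 + 36 + 14 + 20)/6 = 31/2
E[X] = (1/4)·127/6 + (1/2)·102/5 + (1/4)·31/2 = 581/30 ≈ 19.367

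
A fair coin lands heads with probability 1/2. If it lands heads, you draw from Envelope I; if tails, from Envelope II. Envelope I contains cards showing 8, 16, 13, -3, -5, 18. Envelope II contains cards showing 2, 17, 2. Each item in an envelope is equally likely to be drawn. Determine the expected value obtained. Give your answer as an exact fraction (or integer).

E[X | Envelope I] = (8 + 16 + 13 − 3 − 5 + 18)/6 = 47/6
E[X | Envelope II] = (2 + 17 + 2)/3 = 7
E[X] = (1/2)·47/6 + (1/2)·7 = 89/12

89/12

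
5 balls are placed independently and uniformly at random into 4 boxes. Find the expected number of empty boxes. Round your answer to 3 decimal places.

0.949

Let Xⱼ=1 if box j is empty. P(Xⱼ=1) = ((4-1)/4)^5 = 243/1024.
By linearity, E[#empty] = 4·243/1024 = 243/256.
≈ 0.949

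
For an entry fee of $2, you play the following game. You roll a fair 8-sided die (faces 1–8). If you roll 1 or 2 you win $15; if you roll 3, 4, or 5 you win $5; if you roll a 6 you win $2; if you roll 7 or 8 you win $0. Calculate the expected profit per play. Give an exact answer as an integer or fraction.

31/8 dollars

E[payout] = (1/4)·0 + (1/8)·2 + (3/8)·5 + (1/4)·15 = 47/8
Expected profit = 47/8 − 2 = 31/8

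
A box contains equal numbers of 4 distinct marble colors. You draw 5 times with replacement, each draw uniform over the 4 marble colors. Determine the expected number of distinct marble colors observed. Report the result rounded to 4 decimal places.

Let Xⱼ=1 if type j appears at least once. P(Xⱼ=1) = 1 − ((4−1)/4)^5 = 781/1024.
E[#distinct] = 4·781/1024 = 781/256.
≈ 3.0508

3.0508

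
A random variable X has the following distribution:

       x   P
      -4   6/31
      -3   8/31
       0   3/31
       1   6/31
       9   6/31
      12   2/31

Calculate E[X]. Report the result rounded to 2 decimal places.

1.16

E[X] = (6/31)·(-4) + (8/31)·(-3) + (3/31)·0 + (6/31)·1 + (6/31)·9 + (2/31)·12
     = 36/31 ≈ 1.16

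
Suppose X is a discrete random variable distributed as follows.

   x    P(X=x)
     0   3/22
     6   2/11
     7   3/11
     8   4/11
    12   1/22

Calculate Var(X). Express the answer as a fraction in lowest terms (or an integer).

E[X] = (3/22)·0 + (2/11)·6 + (3/11)·7 + (4/11)·8 + (1/22)·12 = 71/11
E[X²] = (3/22)·0 + (2/11)·36 + (3/11)·49 + (4/11)·64 + (1/22)·144 = 547/11
Var(X) = 547/11 − (71/11)² = 976/121

976/121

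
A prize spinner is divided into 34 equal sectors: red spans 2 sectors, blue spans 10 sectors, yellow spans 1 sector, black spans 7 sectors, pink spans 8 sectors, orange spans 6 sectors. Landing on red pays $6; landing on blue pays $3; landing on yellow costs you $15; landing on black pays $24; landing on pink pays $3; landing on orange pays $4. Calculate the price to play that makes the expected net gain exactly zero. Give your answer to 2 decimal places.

$7.15

E[payout] = (2/34)·6 + (10/34)·3 + (1/34)·(-15) + (7/34)·24 + (8/34)·3 + (6/34)·4 = 243/34
Fair fee = E[payout] = 243/34 ≈ $7.15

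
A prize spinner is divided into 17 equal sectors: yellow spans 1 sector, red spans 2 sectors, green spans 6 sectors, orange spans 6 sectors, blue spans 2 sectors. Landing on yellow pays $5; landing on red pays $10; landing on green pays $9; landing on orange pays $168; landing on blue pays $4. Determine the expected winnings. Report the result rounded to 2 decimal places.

$64.41

E[payout] = (1/17)·5 + (2/17)·10 + (6/17)·9 + (6/17)·168 + (2/17)·4 = 1095/17
≈ $64.41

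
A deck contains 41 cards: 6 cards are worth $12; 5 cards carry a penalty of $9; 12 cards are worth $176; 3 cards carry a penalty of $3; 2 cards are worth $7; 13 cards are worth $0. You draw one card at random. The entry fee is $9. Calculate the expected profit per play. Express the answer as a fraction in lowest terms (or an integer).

1775/41 dollars

E[payout] = (6/41)·12 + (5/41)·(-9) + (12/41)·176 + (3/41)·(-3) + (2/41)·7 + (13/41)·0 = 2144/41
Expected profit = 2144/41 − 9 = 1775/41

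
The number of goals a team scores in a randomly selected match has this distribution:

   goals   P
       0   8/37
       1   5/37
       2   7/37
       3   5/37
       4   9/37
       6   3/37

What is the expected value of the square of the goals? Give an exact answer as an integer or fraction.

E[X²] = (8/37)·0 + (5/37)·1 + (7/37)·4 + (5/37)·9 + (9/37)·16 + (3/37)·36
     = 330/37

330/37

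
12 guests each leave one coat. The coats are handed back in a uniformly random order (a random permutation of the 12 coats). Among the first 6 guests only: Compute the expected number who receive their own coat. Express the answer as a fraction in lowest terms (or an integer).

1/2

Let Xᵢ = 1 if person i gets their own coat. For each i, P(Xᵢ=1) = 1/12.
By linearity of expectation, E[X₁+…+X_6] = 6·(1/12) = 1/2.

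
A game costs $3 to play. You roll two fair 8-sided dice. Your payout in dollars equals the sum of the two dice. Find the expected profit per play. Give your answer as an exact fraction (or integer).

Distribution of the sum of the two dice: 2 w.p. 1/64, 3 w.p. 1/32, 4 w.p. 3/64, 5 w.p. 1/16, 6 w.p. 5/64, 7 w.p. 3/32, …
E[payout] = (1/64)·2 + (1/32)·3 + (3/64)·4 + (1/16)·5 + (5/64)·6 + (3/32)·7 + (7/64)·8 + (1/8)·9 + (7/64)·10 + (3/32)·11 + (5/64)·12 + (1/16)·13 + (3/64)·14 + (1/32)·15 + (1/64)·16 = 9
Expected profit = 9 − 3 = 6

$6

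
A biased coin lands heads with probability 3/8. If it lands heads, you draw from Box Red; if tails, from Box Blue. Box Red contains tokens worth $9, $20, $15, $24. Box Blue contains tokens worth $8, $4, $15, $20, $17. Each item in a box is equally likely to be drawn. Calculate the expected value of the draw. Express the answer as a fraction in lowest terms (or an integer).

E[X | Box Red] = (9 + 20 + 15 + 24)/4 = 17
E[X | Box Blue] = (8 + 4 + 15 + 20 + 17)/5 = 64/5
E[X] = (3/8)·17 + (5/8)·64/5 = 115/8

115/8 dollars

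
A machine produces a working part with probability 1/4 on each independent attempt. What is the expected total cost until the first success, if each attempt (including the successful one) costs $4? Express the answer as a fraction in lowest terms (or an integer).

$16

E[#attempts] = 1/p = 4; E[cost] = 4·4 = 16.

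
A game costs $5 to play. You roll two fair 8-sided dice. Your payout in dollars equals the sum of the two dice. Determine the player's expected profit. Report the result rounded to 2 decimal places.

Distribution of the sum of the two dice: 2 w.p. 1/64, 3 w.p. 1/32, 4 w.p. 3/64, 5 w.p. 1/16, 6 w.p. 5/64, 7 w.p. 3/32, …
E[payout] = (1/64)·2 + (1/32)·3 + (3/64)·4 + (1/16)·5 + (5/64)·6 + (3/32)·7 + (7/64)·8 + (1/8)·9 + (7/64)·10 + (3/32)·11 + (5/64)·12 + (1/16)·13 + (3/64)·14 + (1/32)·15 + (1/64)·16 = 9
Expected profit = 9 − 5 = 4 ≈ $4.00

$4.00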